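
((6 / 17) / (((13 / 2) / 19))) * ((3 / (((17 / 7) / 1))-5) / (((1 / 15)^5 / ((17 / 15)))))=-738720000 / 221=-3342624.43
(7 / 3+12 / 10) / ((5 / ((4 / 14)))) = 106 / 525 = 0.20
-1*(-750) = 750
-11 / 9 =-1.22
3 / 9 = 1 / 3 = 0.33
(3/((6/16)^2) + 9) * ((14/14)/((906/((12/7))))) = 26/453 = 0.06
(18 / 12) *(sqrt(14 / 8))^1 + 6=3 *sqrt(7) / 4 + 6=7.98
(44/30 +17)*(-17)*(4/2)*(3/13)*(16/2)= -75344/65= -1159.14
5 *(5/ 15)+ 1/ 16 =83/ 48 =1.73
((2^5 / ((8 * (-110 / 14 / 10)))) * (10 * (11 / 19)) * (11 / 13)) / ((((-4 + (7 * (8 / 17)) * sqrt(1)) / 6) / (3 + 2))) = 261800 / 247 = 1059.92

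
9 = 9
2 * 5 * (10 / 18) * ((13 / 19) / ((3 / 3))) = 650 / 171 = 3.80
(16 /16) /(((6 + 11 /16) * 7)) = 16 /749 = 0.02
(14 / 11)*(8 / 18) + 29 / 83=0.92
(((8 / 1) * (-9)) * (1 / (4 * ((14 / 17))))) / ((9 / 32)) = -544 / 7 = -77.71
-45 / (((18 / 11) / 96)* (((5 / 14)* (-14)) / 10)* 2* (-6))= -440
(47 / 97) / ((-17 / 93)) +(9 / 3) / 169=-733752 / 278681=-2.63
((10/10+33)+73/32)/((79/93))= 107973/2528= 42.71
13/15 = 0.87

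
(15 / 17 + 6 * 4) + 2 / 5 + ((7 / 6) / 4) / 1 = 52171 / 2040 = 25.57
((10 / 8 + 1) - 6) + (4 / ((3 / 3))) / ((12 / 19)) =31 / 12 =2.58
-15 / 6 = -5 / 2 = -2.50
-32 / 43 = -0.74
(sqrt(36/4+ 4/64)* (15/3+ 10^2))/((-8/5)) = -197.56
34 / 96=0.35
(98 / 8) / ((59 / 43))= 2107 / 236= 8.93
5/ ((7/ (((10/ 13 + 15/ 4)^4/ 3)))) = 15249003125/ 153543936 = 99.31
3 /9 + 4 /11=23 /33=0.70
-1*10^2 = -100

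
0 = 0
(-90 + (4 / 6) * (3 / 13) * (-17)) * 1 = -1204 / 13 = -92.62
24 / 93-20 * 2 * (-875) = 1085008 / 31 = 35000.26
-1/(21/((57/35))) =-0.08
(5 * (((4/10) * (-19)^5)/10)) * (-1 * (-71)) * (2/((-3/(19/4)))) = 3340257551/30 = 111341918.37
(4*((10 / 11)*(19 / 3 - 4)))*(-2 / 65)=-0.26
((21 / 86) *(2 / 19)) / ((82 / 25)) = 525 / 66994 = 0.01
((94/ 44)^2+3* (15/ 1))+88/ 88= 24473/ 484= 50.56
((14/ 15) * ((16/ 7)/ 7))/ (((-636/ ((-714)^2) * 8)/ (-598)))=4839016/ 265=18260.44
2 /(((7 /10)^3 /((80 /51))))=9.15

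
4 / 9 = 0.44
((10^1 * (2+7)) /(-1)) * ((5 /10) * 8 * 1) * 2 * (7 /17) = -5040 /17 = -296.47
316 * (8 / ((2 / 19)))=24016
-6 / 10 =-3 / 5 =-0.60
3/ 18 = 1/ 6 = 0.17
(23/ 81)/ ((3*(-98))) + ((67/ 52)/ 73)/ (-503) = -0.00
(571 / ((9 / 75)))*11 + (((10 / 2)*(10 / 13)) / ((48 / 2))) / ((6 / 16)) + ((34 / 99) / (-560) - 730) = 18598933979 / 360360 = 51612.09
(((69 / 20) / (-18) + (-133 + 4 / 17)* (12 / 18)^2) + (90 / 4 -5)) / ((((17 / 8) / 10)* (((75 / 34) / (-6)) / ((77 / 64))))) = 19649861 / 30600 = 642.15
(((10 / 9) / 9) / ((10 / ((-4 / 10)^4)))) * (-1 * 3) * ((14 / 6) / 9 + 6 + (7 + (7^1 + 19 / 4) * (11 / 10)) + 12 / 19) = -1100522 / 43284375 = -0.03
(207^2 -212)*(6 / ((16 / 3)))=383733 / 8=47966.62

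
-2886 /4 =-1443 /2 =-721.50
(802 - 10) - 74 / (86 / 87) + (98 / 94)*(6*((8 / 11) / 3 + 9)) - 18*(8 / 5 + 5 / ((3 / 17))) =26249681 / 111155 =236.15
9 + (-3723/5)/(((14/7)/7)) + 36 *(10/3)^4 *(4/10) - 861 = -151229/90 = -1680.32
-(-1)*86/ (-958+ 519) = -0.20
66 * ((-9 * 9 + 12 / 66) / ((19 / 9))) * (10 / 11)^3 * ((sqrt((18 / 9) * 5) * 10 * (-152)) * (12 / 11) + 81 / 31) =-3888486000 / 783959 + 46085760000 * sqrt(10) / 14641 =9949002.73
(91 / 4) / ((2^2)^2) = 91 / 64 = 1.42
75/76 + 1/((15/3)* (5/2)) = 1.07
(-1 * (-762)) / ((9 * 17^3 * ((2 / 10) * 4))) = 635 / 29478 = 0.02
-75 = -75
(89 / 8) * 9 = 801 / 8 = 100.12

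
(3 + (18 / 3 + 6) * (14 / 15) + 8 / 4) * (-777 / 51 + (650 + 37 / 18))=10316.49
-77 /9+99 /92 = -6193 /828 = -7.48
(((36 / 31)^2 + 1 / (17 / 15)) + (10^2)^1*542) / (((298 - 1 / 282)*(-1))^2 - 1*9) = 70418648880828 / 115358260920533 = 0.61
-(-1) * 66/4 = 16.50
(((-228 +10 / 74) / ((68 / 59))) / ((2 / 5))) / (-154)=3.21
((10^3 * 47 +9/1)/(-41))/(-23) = 47009/943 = 49.85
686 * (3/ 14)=147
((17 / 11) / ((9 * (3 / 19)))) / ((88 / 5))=1615 / 26136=0.06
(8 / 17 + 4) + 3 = 127 / 17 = 7.47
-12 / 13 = -0.92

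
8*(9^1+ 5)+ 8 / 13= 1464 / 13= 112.62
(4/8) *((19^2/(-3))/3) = -361/18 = -20.06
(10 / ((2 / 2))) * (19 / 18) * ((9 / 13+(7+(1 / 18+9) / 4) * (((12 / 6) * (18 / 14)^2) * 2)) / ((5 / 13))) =166611 / 98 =1700.11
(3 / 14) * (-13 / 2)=-39 / 28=-1.39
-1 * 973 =-973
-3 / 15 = -0.20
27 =27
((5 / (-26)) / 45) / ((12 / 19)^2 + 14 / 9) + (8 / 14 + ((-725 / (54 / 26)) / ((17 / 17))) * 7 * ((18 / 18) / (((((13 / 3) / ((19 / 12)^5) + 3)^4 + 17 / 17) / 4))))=-5685430336300161683860129665276488869 / 82281687756493842892390109538807900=-69.10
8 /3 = 2.67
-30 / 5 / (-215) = 6 / 215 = 0.03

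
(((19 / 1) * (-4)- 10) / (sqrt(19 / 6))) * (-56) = 4816 * sqrt(114) / 19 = 2706.36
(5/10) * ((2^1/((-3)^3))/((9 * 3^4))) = -1/19683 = -0.00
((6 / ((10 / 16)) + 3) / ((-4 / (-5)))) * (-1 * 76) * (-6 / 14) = 513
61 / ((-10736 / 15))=-15 / 176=-0.09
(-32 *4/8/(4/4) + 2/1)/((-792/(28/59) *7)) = 7/5841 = 0.00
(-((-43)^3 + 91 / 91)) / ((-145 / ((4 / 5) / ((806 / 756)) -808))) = 442628.89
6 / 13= 0.46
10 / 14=0.71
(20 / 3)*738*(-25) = -123000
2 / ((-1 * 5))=-2 / 5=-0.40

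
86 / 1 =86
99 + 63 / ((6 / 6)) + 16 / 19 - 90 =1384 / 19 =72.84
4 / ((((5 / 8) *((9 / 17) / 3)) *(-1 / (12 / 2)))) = -1088 / 5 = -217.60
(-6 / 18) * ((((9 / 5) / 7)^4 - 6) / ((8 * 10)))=2999063 / 120050000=0.02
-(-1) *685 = 685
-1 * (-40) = 40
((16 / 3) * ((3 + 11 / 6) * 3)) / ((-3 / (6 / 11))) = -464 / 33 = -14.06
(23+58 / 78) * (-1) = -926 / 39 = -23.74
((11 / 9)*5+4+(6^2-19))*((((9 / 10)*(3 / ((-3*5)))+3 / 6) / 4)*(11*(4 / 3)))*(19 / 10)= 203984 / 3375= 60.44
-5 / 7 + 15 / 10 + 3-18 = -199 / 14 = -14.21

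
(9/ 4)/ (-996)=-3/ 1328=-0.00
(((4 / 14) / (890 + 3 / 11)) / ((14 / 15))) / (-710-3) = -165 / 342138041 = -0.00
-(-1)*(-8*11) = -88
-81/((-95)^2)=-81/9025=-0.01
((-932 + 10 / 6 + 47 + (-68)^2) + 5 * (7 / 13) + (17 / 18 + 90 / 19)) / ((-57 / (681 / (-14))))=3783688891 / 1182636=3199.37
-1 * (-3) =3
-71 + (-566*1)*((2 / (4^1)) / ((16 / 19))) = -6513 / 16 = -407.06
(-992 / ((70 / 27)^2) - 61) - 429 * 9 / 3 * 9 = -14444692 / 1225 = -11791.59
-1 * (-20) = 20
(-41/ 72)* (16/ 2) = -41/ 9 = -4.56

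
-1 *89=-89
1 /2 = 0.50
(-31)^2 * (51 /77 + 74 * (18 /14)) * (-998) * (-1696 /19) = 11999400816576 /1463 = 8201914433.75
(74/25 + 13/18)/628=1657/282600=0.01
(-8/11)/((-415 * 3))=8/13695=0.00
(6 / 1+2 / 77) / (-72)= -58 / 693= -0.08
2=2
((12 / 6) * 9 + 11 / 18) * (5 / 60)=335 / 216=1.55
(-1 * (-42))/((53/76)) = 3192/53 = 60.23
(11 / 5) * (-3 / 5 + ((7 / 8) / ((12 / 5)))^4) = -2720309273 / 2123366400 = -1.28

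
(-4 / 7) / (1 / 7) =-4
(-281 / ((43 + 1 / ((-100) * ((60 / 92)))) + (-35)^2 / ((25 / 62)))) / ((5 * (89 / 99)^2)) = -826224300 / 36606719317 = -0.02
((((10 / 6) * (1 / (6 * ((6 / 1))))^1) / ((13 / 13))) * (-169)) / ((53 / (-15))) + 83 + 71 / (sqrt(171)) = 71 * sqrt(19) / 57 + 162589 / 1908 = 90.64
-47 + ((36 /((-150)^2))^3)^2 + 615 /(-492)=-11503696441650390621 /238418579101562500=-48.25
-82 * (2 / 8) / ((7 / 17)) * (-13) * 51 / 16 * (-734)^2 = 1111451222.84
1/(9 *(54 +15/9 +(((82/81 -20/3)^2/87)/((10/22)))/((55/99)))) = 176175/90571079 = 0.00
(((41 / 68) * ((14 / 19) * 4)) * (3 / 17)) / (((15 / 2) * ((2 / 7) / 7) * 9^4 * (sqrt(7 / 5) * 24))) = 0.00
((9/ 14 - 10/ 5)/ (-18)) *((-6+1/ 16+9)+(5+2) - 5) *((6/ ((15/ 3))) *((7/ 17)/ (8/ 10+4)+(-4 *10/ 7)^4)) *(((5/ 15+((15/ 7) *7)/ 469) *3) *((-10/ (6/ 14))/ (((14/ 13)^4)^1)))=-437035239569849115/ 47065864573952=-9285.61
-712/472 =-89/59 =-1.51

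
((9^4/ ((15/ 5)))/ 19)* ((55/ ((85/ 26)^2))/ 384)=1355211/ 878560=1.54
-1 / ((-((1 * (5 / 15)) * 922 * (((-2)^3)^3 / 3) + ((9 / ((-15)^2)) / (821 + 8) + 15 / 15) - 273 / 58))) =-10818450 / 567484633553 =-0.00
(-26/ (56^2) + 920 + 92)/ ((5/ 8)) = 1619.19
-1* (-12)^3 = 1728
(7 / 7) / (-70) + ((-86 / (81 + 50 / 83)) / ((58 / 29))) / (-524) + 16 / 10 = 197097301 / 124216820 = 1.59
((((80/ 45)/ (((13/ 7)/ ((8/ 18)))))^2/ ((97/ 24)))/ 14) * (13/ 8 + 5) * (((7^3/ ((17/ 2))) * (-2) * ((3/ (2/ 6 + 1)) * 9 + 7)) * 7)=-198848591872/ 609475347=-326.26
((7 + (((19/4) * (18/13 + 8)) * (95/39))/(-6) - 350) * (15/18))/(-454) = 10984585/16572816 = 0.66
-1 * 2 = -2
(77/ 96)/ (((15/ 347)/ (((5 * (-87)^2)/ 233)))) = 3013.77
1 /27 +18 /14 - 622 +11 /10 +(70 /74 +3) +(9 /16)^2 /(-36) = -22042476349 /35804160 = -615.64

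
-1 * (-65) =65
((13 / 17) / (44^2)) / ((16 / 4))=13 / 131648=0.00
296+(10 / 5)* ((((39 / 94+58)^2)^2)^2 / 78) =826440419940953933027301870625 / 237731886031021824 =3476354954897.01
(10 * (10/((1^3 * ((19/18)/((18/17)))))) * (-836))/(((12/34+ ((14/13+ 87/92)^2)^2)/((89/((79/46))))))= -11941812380263609958400/46955195549884847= -254323.56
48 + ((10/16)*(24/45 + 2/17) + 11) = 12119/204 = 59.41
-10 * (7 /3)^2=-490 /9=-54.44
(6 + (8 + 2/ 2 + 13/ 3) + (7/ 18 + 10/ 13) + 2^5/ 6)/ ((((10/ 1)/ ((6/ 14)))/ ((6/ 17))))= 6043/ 15470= 0.39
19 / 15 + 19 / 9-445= -19873 / 45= -441.62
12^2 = 144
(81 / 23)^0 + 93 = 94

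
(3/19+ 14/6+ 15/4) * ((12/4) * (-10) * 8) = -28460/19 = -1497.89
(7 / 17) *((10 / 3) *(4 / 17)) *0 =0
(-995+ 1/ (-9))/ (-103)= 8956/ 927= 9.66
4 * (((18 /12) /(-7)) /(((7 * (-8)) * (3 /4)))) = 1 /49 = 0.02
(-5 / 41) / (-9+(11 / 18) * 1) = 90 / 6191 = 0.01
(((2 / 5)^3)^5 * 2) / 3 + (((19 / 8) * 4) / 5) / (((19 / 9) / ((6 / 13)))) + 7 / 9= 4260256462154 / 3570556640625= 1.19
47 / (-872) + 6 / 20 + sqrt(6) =2.70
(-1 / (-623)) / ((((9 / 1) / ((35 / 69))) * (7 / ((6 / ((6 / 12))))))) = 20 / 128961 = 0.00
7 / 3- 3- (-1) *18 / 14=13 / 21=0.62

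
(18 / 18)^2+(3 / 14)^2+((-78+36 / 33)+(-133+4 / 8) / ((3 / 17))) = -5347073 / 6468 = -826.70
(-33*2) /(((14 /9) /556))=-165132 /7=-23590.29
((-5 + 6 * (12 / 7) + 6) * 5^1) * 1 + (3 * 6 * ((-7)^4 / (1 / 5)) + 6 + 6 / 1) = 216158.43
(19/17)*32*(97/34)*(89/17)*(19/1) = 49864208/4913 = 10149.44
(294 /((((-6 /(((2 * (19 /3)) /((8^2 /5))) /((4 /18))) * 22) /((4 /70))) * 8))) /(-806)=399 /4539392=0.00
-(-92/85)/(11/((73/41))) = 0.18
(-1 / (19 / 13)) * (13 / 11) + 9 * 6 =11117 / 209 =53.19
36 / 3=12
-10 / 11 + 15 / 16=5 / 176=0.03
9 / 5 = 1.80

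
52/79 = 0.66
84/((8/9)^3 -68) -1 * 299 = -3682544/12265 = -300.25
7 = 7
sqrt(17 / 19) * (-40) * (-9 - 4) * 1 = 520 * sqrt(323) / 19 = 491.87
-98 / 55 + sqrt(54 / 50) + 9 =3*sqrt(3) / 5 + 397 / 55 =8.26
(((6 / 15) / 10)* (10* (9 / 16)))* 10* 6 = 27 / 2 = 13.50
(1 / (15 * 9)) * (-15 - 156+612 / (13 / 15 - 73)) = -10789 / 8115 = -1.33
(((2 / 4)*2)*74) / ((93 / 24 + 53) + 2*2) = 592 / 487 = 1.22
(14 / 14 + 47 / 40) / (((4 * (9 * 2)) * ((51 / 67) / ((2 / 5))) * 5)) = 1943 / 612000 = 0.00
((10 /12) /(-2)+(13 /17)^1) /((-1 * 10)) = -71 /2040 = -0.03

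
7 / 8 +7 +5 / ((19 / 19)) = 103 / 8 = 12.88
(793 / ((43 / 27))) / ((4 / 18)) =192699 / 86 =2240.69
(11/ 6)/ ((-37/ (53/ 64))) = -583/ 14208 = -0.04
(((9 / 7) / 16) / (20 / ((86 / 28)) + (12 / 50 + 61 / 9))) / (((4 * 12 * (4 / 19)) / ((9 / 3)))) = 1654425 / 938269696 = 0.00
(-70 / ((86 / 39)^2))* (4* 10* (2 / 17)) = -2129400 / 31433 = -67.74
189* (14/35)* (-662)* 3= -750708/5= -150141.60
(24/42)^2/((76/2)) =8/931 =0.01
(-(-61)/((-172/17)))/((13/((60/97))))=-15555/54223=-0.29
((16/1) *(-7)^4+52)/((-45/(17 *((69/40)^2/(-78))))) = 86485681/156000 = 554.40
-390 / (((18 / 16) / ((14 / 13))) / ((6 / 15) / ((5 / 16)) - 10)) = 48832 / 15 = 3255.47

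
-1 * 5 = -5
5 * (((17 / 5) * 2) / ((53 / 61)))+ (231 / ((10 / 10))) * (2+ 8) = 124504 / 53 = 2349.13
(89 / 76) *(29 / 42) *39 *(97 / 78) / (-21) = -250357 / 134064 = -1.87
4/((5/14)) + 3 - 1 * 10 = 21/5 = 4.20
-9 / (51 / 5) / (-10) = 0.09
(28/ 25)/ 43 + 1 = 1.03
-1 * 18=-18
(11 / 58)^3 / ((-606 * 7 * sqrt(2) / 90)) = -19965 * sqrt(2) / 275888368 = -0.00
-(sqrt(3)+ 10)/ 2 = -5 - sqrt(3)/ 2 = -5.87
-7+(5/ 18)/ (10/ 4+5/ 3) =-104/ 15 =-6.93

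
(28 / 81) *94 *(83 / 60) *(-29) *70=-22173284 / 243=-91248.08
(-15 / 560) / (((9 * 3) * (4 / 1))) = -1 / 4032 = -0.00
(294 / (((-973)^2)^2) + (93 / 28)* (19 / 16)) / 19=4617360576513 / 22242769226944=0.21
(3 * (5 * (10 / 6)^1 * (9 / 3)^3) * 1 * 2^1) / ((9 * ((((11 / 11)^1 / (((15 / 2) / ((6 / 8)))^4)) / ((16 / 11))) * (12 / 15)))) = 2727272.73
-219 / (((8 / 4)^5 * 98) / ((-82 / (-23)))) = -8979 / 36064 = -0.25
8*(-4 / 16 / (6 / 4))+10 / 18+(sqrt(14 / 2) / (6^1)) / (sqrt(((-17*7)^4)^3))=-7 / 9+sqrt(7) / 17038565131686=-0.78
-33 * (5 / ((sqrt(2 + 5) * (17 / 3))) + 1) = -33-495 * sqrt(7) / 119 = -44.01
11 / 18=0.61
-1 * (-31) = 31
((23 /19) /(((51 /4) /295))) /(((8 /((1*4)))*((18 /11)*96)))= 74635 /837216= 0.09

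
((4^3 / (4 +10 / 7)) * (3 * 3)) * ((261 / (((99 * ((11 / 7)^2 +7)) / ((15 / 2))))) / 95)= 9261 / 3971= 2.33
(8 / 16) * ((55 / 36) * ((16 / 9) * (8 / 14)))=440 / 567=0.78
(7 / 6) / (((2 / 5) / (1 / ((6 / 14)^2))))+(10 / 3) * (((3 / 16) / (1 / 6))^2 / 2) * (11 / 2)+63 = 90.48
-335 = -335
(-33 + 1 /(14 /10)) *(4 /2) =-452 /7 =-64.57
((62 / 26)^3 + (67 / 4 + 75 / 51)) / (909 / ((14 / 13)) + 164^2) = 33235097 / 29009789978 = 0.00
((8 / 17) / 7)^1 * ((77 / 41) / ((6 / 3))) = 0.06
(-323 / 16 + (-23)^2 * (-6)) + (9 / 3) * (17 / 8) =-3187.81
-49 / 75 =-0.65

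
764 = 764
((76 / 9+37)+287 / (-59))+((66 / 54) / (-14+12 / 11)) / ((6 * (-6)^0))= 18351757 / 452412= 40.56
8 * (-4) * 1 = -32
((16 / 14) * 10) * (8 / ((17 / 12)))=7680 / 119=64.54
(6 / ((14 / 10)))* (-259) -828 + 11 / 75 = -145339 / 75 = -1937.85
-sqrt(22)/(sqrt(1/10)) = -2*sqrt(55) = -14.83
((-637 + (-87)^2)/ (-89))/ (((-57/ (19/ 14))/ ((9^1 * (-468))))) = -4866264/ 623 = -7811.02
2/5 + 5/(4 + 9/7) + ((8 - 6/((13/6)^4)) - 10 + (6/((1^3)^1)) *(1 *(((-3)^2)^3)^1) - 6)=23074678439/5283785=4367.07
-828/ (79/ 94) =-77832/ 79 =-985.22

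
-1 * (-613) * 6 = 3678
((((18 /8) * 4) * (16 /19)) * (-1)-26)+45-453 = -8390 /19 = -441.58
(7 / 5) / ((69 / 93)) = 217 / 115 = 1.89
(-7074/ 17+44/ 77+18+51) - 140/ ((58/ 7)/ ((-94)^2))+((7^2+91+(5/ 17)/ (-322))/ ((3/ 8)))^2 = -10268.52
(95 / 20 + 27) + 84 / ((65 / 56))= 27071 / 260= 104.12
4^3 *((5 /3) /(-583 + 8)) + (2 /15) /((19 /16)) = -32 /437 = -0.07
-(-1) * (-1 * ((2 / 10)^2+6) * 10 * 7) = -422.80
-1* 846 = -846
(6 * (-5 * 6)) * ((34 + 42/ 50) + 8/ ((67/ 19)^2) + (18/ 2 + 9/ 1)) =-216078084/ 22445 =-9627.00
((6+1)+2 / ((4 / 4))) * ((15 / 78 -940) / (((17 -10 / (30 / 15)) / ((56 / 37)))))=-513135 / 481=-1066.81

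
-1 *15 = -15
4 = 4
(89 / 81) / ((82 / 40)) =1780 / 3321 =0.54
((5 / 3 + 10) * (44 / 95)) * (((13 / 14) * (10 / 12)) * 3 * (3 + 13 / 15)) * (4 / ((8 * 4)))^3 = 4147 / 43776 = 0.09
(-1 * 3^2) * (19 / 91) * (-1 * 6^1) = 1026 / 91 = 11.27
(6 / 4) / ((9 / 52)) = 26 / 3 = 8.67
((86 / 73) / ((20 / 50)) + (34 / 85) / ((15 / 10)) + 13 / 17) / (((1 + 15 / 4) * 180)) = 3896 / 837675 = 0.00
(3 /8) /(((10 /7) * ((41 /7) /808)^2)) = 41987316 /8405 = 4995.52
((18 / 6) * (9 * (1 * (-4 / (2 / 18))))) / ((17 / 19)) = -18468 / 17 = -1086.35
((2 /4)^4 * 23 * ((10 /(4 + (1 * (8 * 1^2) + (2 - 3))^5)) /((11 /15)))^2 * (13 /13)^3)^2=16737890625 /18709617803592641441296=0.00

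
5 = 5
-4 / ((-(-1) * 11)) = -4 / 11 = -0.36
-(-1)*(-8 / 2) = -4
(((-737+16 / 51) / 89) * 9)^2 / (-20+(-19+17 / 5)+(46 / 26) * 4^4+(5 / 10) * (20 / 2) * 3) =275258107995 / 21442646023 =12.84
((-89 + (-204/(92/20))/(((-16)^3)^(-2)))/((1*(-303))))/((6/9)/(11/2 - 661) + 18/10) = 4877137274595/3573077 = 1364968.42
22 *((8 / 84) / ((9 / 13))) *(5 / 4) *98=10010 / 27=370.74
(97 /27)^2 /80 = 9409 /58320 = 0.16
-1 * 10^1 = -10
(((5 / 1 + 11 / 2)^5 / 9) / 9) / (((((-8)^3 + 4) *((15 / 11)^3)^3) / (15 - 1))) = -277410187898459 / 104155875000000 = -2.66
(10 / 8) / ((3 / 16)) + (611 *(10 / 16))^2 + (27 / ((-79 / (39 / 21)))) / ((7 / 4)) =108389104637 / 743232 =145834.82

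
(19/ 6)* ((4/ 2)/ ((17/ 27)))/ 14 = 171/ 238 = 0.72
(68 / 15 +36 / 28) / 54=0.11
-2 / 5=-0.40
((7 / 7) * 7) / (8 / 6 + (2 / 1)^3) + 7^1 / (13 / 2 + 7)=137 / 108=1.27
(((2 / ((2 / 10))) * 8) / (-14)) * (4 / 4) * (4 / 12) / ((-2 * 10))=2 / 21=0.10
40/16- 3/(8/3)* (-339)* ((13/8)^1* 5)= 198475/64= 3101.17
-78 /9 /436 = -13 /654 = -0.02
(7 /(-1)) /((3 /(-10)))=70 /3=23.33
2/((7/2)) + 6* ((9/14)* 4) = 16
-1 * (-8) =8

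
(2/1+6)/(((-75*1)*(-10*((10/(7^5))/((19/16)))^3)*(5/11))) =358198768363689407/1920000000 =186561858.52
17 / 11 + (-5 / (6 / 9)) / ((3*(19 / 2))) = 268 / 209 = 1.28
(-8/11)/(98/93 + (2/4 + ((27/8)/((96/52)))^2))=-3047424/20514439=-0.15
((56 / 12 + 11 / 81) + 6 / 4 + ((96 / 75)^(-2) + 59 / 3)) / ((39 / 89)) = 196210201 / 3234816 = 60.66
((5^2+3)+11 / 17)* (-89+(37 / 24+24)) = -741701 / 408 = -1817.89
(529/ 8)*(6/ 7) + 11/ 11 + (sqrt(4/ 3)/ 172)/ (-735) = 1615/ 28 - sqrt(3)/ 189630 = 57.68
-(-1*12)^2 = -144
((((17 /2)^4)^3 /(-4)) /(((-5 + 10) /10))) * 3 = -1747866711689283 /8192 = -213362635704.26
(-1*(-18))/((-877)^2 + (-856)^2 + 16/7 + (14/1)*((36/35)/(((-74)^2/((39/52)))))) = 191660/15991549131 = 0.00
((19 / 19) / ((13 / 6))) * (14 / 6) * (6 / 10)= 42 / 65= 0.65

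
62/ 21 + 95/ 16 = 2987/ 336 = 8.89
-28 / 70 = -2 / 5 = -0.40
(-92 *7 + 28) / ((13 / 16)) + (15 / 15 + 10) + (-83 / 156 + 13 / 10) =-582181 / 780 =-746.39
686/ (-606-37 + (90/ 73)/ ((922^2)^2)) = -18094253245875184/ 16960065360200747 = -1.07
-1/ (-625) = 1/ 625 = 0.00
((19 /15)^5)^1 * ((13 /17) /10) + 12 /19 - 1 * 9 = -19914309797 /2452781250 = -8.12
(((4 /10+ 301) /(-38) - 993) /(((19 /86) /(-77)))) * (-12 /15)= -2518704188 /9025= -279080.80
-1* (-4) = 4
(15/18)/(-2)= -5/12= -0.42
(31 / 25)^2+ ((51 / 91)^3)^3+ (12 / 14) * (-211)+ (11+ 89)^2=2626602599580521894058596 / 267456125081117756875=9820.69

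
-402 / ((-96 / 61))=4087 / 16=255.44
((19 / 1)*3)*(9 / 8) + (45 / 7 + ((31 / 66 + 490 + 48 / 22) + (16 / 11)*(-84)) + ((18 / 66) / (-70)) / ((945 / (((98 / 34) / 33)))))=34291587797 / 77754600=441.02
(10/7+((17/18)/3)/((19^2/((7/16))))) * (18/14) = 3119873/1698144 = 1.84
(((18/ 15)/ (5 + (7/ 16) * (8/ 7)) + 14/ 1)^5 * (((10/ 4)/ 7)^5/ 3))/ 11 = 9138686662951/ 89323877181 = 102.31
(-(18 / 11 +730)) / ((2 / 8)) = -32192 / 11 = -2926.55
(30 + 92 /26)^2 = 190096 /169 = 1124.83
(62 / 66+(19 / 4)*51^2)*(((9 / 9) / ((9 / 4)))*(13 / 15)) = 21202363 / 4455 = 4759.23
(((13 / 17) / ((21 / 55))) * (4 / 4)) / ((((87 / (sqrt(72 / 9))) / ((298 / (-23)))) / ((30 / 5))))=-852280 * sqrt(2) / 238119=-5.06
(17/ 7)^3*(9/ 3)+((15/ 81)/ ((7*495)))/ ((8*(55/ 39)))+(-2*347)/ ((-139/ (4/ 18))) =823918888423/ 18691291080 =44.08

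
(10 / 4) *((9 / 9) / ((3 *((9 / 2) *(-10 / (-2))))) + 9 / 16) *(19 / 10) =23693 / 8640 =2.74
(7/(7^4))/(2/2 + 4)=1/1715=0.00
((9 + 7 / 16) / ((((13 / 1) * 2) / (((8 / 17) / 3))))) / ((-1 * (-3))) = 151 / 7956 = 0.02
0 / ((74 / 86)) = 0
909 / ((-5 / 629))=-571761 / 5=-114352.20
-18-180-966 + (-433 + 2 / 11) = -1596.82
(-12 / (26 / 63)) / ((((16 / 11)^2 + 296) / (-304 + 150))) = 65219 / 4342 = 15.02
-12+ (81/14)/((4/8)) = -3/7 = -0.43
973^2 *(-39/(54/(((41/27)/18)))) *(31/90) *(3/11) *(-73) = 1141924638491/2886840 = 395562.15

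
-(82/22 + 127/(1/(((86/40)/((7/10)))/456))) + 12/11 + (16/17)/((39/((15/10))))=-53628955/15519504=-3.46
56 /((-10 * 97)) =-28 /485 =-0.06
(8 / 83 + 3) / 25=257 / 2075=0.12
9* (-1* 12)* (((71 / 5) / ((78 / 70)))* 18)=-322056 / 13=-24773.54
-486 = -486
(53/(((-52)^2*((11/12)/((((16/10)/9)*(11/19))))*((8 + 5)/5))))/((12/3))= 53/250458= 0.00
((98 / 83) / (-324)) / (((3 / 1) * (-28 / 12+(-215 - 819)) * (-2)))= -49 / 83607228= -0.00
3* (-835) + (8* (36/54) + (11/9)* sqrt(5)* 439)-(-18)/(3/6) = -7391/3 + 4829* sqrt(5)/9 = -1263.89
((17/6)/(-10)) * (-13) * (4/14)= 221/210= 1.05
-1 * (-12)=12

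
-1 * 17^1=-17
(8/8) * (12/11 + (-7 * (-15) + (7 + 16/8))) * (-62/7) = -78492/77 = -1019.38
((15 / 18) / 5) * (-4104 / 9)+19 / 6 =-72.83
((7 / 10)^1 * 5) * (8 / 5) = 28 / 5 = 5.60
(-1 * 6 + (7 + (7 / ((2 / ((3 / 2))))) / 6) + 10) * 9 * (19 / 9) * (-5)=-1128.12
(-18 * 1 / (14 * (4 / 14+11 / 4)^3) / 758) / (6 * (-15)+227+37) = -2352 / 6749847875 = -0.00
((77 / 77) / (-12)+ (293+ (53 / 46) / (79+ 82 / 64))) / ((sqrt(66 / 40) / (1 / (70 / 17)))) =55.38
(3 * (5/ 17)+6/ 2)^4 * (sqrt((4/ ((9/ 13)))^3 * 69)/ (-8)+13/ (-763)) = -9135984 * sqrt(897)/ 83521 - 246671568/ 63726523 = -3279.96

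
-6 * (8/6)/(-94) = 4/47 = 0.09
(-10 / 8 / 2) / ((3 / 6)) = -5 / 4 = -1.25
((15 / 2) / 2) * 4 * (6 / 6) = 15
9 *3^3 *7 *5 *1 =8505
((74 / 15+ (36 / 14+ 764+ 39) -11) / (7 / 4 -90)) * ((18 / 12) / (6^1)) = -83948 / 37065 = -2.26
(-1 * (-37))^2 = 1369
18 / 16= 9 / 8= 1.12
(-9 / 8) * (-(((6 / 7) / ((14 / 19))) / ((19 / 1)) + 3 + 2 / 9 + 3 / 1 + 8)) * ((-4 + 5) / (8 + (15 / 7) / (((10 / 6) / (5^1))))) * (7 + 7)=6299 / 404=15.59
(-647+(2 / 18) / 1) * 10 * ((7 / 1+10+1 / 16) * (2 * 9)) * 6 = -11920545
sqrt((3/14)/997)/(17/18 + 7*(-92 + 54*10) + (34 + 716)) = 9*sqrt(41874)/488285735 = 0.00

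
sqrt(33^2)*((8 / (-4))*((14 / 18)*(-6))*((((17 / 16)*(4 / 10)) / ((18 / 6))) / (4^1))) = 1309 / 120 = 10.91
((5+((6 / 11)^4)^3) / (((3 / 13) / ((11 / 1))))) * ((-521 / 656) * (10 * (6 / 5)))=-106297620324418393 / 46791113980204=-2271.75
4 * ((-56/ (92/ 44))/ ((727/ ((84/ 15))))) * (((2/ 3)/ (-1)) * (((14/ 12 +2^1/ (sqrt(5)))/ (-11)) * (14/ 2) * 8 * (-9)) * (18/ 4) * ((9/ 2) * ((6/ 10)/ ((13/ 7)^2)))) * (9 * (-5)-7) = -29274835968/ 5434325-50185433088 * sqrt(5)/ 27171625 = -9517.00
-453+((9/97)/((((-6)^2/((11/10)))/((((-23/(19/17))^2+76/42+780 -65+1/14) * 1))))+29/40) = -26416493113/58828560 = -449.04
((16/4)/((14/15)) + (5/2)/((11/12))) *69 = 483.90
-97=-97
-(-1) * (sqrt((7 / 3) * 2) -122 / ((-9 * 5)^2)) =-122 / 2025 + sqrt(42) / 3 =2.10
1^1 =1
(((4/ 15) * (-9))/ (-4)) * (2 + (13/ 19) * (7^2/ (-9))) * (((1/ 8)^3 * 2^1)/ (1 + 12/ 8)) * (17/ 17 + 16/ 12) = -413/ 109440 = -0.00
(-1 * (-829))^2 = 687241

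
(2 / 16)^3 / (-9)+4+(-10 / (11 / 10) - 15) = -1018379 / 50688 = -20.09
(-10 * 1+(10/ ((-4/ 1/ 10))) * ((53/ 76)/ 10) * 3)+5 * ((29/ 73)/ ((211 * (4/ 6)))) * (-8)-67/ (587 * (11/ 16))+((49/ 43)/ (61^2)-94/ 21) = -19.99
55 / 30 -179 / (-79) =1943 / 474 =4.10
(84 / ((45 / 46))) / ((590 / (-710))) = -91448 / 885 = -103.33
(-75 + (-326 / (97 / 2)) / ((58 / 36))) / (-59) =222711 / 165967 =1.34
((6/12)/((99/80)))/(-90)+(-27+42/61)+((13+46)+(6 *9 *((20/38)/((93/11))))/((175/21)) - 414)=-60970273292/160063695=-380.91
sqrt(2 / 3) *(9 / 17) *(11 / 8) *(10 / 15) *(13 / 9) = 143 *sqrt(6) / 612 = 0.57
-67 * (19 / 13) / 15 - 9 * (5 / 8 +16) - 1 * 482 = -995519 / 1560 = -638.15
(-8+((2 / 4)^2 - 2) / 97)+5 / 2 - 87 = -35897 / 388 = -92.52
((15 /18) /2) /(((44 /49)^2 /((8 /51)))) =12005 /148104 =0.08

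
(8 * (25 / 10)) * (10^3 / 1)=20000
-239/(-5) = 239/5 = 47.80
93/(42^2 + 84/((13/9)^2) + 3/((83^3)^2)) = 1712840616080191/33230219549225329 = 0.05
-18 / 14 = -1.29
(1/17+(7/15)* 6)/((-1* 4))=-243/340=-0.71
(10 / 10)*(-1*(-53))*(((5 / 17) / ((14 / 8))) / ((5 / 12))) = 2544 / 119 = 21.38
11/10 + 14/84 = 19/15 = 1.27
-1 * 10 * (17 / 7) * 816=-138720 / 7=-19817.14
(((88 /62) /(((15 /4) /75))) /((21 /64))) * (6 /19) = 112640 /4123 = 27.32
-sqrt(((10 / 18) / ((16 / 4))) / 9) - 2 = -2 - sqrt(5) / 18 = -2.12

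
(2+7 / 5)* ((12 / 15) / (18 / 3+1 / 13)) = 884 / 1975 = 0.45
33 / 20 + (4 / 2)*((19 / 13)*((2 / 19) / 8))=439 / 260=1.69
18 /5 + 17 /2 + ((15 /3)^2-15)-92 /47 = 9467 /470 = 20.14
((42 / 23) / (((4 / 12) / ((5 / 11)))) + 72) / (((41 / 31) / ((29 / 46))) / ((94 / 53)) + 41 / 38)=32.93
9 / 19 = 0.47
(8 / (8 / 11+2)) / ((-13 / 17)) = -748 / 195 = -3.84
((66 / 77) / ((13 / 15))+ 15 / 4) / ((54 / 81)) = 7.11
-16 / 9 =-1.78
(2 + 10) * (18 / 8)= 27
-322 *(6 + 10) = -5152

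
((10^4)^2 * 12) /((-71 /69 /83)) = -6872400000000 /71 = -96794366197.18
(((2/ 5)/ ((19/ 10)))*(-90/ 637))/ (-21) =120/ 84721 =0.00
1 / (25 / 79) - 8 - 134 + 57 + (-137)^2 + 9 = 467404 / 25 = 18696.16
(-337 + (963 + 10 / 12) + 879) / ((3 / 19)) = 171665 / 18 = 9536.94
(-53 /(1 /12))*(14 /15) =-2968 /5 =-593.60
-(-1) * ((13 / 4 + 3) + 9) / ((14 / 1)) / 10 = 61 / 560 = 0.11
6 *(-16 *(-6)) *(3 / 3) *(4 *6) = 13824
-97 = -97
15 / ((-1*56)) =-15 / 56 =-0.27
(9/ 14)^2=0.41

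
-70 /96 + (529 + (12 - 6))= 25645 /48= 534.27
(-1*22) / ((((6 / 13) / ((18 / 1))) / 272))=-233376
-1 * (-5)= 5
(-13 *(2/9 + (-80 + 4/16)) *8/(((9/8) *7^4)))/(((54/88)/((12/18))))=7486336/2250423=3.33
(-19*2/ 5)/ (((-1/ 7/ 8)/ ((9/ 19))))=1008/ 5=201.60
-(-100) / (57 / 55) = 5500 / 57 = 96.49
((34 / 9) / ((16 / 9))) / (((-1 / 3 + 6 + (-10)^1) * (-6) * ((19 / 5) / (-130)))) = -425 / 152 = -2.80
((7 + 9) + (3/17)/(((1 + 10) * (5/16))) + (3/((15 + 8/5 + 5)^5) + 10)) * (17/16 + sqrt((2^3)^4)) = 41396977591420481/24423497809920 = 1694.97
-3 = -3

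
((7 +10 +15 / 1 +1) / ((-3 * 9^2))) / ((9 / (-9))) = 11 / 81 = 0.14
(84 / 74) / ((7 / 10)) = 1.62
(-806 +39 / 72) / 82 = -19331 / 1968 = -9.82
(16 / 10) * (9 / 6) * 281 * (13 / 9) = 14612 / 15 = 974.13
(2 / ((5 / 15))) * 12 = 72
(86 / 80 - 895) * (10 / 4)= -35757 / 16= -2234.81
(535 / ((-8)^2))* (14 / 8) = 3745 / 256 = 14.63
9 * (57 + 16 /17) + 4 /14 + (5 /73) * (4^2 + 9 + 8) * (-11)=4316512 /8687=496.89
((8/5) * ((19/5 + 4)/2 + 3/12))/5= 166/125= 1.33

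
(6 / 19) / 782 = 3 / 7429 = 0.00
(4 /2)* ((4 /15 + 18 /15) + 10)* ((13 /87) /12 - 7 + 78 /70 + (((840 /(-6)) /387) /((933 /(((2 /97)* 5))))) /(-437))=-134.69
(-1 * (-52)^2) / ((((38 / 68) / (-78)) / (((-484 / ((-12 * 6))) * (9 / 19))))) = 433845984 / 361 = 1201789.43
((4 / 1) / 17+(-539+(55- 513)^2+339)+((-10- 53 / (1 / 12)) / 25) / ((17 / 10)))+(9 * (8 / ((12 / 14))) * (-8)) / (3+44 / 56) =943218724 / 4505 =209371.53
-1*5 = -5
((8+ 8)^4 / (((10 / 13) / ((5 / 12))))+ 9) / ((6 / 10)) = 59179.44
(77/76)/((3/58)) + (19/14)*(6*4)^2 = 639439/798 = 801.30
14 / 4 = 7 / 2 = 3.50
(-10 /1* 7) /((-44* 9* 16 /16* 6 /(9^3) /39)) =36855 /44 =837.61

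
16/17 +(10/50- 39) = -3218/85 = -37.86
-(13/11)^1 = -13/11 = -1.18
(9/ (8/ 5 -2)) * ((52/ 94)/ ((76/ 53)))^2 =-21362445/ 6379592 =-3.35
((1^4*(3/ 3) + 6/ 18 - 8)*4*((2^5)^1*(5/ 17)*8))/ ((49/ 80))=-8192000/ 2499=-3278.11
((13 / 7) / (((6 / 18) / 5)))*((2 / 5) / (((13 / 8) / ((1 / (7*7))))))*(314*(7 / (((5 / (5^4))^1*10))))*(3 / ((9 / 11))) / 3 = 690800 / 147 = 4699.32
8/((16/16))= 8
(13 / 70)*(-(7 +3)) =-13 / 7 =-1.86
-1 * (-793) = 793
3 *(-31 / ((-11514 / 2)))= 31 / 1919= 0.02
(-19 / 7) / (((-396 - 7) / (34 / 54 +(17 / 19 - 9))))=-295 / 5859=-0.05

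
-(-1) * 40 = 40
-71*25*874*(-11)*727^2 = 9019268105650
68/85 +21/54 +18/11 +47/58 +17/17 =66544/14355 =4.64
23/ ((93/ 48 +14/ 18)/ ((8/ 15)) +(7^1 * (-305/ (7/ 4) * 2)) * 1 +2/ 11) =-97152/ 10284287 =-0.01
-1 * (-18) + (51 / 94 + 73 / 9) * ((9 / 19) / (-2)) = 15.95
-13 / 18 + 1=5 / 18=0.28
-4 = -4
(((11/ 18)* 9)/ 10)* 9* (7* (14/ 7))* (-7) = -4851/ 10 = -485.10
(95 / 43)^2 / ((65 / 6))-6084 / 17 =-146056998 / 408629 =-357.43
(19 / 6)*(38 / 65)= 361 / 195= 1.85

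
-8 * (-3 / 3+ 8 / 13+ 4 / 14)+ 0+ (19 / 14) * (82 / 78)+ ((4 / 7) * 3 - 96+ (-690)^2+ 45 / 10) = 129951394 / 273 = 476012.43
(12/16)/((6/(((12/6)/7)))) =1/28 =0.04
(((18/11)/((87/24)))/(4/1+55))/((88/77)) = 126/18821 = 0.01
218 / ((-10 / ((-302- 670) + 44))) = 101152 / 5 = 20230.40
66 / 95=0.69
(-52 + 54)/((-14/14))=-2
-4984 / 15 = -332.27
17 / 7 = 2.43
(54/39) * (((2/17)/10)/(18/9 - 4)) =-9/1105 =-0.01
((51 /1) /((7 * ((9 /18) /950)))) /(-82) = -168.82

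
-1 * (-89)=89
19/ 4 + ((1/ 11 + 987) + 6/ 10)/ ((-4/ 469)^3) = -5604053501287/ 3520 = -1592060653.77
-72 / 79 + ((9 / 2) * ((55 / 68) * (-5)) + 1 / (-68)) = -205475 / 10744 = -19.12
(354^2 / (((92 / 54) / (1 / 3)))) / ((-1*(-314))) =281961 / 3611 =78.08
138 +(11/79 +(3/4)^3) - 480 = -1726315/5056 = -341.44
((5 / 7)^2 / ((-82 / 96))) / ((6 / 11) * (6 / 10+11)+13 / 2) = -132000 / 2834699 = -0.05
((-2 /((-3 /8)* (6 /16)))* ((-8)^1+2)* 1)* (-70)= 17920 /3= 5973.33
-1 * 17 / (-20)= 17 / 20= 0.85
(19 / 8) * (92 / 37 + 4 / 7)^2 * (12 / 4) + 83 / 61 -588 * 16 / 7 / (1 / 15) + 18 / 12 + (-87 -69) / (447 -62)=-9043194417701 / 450113510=-20090.92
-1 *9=-9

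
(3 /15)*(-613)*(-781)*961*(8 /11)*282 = 94358560368 /5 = 18871712073.60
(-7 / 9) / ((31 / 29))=-203 / 279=-0.73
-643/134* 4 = -1286/67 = -19.19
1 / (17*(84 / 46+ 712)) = 23 / 279106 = 0.00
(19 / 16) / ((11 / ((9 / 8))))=171 / 1408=0.12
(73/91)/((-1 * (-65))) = 73/5915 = 0.01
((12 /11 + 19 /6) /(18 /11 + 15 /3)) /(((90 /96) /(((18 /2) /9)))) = 2248 /3285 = 0.68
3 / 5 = 0.60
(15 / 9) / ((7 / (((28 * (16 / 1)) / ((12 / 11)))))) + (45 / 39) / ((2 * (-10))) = 45733 / 468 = 97.72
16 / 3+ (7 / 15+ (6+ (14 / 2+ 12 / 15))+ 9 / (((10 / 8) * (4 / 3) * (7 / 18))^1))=1172 / 35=33.49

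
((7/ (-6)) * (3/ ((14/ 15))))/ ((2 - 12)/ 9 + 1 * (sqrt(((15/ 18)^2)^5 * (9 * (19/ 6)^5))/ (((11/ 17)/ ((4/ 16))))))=-11811024720000 * sqrt(114)/ 274533696291139 - 16857002409984/ 274533696291139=-0.52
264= 264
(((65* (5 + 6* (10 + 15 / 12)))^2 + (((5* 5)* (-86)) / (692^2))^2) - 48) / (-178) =-1273110717595279673 / 10204327507072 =-124761.84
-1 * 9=-9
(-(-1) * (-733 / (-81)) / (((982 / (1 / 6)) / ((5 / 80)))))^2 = 537289 / 58308984705024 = 0.00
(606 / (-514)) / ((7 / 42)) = -1818 / 257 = -7.07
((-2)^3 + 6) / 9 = -2 / 9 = -0.22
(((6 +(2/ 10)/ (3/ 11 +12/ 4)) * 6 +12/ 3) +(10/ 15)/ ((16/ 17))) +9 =2003/ 40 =50.08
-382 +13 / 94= -35895 / 94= -381.86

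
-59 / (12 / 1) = -59 / 12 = -4.92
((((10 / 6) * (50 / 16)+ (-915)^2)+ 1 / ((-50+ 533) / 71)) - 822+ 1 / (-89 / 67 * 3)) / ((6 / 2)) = 95879133823 / 343896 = 278802.70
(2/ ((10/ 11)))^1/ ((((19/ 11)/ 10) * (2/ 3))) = 19.11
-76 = -76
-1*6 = -6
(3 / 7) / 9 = 1 / 21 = 0.05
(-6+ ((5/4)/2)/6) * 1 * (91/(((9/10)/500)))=-16095625/54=-298067.13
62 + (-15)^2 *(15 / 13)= 4181 / 13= 321.62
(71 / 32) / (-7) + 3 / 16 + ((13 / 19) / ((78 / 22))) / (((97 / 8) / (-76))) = -87287 / 65184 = -1.34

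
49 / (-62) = -49 / 62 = -0.79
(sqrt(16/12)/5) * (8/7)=16 * sqrt(3)/105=0.26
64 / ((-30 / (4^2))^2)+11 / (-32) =17.86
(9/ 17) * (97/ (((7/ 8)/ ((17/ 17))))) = 6984/ 119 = 58.69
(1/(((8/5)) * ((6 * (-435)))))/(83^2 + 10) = -1/28810224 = -0.00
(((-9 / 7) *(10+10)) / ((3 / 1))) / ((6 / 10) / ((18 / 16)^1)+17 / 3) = -300 / 217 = -1.38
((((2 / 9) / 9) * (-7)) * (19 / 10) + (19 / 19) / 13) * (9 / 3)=-1324 / 1755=-0.75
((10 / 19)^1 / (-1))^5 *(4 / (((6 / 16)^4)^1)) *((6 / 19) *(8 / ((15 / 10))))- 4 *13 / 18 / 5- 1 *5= -368420645179 / 19053581805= -19.34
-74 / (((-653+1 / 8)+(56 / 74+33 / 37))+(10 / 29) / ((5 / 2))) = 635216 / 5588943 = 0.11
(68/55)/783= 68/43065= 0.00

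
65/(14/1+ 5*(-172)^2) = 65/147934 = 0.00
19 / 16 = 1.19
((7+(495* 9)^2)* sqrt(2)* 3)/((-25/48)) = -2857972608* sqrt(2)/25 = -161671344.92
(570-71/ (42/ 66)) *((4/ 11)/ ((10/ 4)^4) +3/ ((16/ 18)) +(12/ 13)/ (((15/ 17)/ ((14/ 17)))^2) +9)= 90779859887/ 15015000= 6045.94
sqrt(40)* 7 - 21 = -21+14* sqrt(10) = 23.27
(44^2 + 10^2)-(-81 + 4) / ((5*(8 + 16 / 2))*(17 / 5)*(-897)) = 496751347 / 243984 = 2036.00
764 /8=191 /2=95.50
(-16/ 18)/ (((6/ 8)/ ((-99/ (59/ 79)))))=27808/ 177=157.11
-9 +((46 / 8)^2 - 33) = -8.94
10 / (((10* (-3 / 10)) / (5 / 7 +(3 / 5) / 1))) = -92 / 21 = -4.38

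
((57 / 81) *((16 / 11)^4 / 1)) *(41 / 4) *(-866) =-11052875776 / 395307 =-27960.23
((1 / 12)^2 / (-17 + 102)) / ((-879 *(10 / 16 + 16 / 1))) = -1 / 178867710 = -0.00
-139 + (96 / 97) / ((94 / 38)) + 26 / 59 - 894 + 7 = -275748356 / 268981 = -1025.16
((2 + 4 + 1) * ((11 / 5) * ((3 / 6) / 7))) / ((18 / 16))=44 / 45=0.98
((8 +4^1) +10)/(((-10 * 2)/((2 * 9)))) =-99/5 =-19.80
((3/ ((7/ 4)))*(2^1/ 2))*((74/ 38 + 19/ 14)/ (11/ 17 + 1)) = 44829/ 13034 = 3.44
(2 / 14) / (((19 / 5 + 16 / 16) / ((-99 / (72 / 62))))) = -1705 / 672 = -2.54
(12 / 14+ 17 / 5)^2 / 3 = 22201 / 3675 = 6.04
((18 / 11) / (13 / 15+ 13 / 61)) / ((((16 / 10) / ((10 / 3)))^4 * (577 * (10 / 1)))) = 23828125 / 4816002048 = 0.00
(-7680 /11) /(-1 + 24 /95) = 729600 /781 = 934.19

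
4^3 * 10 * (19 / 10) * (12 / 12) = 1216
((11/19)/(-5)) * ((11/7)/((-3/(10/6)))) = 0.10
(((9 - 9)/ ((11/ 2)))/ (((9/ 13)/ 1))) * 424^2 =0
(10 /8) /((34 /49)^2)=12005 /4624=2.60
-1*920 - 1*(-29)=-891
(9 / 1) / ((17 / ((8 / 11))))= 72 / 187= 0.39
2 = 2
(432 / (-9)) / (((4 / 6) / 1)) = -72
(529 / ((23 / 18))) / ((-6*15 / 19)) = -437 / 5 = -87.40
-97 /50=-1.94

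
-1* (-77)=77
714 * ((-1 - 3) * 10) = -28560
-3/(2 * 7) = -3/14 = -0.21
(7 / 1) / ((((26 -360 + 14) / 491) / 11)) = -37807 / 320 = -118.15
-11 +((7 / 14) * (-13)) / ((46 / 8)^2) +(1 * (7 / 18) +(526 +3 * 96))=7647997 / 9522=803.19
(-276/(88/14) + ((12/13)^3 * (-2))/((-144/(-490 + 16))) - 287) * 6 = -2016.52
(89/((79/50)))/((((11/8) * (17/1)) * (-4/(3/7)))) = -26700/103411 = -0.26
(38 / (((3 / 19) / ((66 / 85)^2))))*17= 1048344 / 425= 2466.69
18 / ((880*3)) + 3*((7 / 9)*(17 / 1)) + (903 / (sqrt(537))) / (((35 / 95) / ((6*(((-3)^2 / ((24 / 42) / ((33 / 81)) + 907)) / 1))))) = 3397086*sqrt(537) / 12520513 + 52369 / 1320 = 45.96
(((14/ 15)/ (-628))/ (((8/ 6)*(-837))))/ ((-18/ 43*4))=-301/ 378457920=-0.00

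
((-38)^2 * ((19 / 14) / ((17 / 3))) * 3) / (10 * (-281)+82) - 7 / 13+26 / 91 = -0.63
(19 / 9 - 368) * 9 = -3293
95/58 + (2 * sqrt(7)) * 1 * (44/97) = 95/58 + 88 * sqrt(7)/97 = 4.04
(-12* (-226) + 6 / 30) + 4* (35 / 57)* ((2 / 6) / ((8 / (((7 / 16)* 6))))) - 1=12364297 / 4560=2711.47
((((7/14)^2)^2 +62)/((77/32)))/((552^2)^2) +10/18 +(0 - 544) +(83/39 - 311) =-13202005252892465/15489562023936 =-852.32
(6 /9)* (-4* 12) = -32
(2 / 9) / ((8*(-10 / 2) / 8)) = -0.04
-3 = -3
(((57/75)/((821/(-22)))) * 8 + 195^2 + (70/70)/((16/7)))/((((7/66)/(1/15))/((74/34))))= 5082412569597/97699000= 52021.13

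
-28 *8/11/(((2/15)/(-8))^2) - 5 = -806455/11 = -73314.09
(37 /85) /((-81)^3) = -37 /45172485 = -0.00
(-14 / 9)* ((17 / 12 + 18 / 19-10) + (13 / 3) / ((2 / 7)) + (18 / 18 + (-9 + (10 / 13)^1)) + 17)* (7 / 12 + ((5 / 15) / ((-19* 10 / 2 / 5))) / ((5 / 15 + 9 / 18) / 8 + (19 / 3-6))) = -14819053 / 1013688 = -14.62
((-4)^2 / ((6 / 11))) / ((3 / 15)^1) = 440 / 3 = 146.67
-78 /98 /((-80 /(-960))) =-468 /49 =-9.55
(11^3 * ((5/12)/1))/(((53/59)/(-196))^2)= 222486792220/8427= 26401660.40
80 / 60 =4 / 3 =1.33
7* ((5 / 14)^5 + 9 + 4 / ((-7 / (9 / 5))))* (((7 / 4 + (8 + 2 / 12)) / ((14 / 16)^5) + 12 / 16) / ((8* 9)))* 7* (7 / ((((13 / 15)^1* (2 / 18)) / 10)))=62066893248725 / 783071744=79260.80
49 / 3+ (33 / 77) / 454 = 155731 / 9534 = 16.33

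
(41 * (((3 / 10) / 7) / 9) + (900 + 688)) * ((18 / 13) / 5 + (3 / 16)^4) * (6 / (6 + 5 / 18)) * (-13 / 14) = -3556740318057 / 9071820800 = -392.06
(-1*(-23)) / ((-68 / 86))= -989 / 34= -29.09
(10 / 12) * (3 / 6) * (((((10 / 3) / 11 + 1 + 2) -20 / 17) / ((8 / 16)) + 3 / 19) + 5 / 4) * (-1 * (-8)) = 18.87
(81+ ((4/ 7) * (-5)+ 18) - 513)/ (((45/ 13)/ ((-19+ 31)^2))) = -17341.26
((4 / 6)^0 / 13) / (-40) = -1 / 520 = -0.00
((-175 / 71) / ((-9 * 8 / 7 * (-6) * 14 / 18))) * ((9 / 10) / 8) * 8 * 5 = -525 / 2272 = -0.23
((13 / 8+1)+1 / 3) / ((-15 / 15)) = -71 / 24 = -2.96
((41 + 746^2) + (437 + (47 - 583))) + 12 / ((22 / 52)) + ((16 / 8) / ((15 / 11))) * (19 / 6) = 275463049 / 495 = 556491.01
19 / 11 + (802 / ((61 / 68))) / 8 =76146 / 671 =113.48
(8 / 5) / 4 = 2 / 5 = 0.40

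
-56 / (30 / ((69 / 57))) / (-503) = 644 / 143355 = 0.00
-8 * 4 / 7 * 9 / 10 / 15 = -0.27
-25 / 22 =-1.14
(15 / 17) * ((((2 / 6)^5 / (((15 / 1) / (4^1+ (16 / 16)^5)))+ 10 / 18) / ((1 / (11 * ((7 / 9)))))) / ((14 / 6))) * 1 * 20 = 36.04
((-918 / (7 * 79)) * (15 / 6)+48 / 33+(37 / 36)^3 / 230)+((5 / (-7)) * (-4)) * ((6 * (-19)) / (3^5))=-263141208361 / 65275943040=-4.03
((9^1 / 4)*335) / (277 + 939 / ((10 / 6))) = 0.90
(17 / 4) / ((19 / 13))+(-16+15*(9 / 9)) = 1.91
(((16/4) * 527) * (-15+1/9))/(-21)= 282472/189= 1494.56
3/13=0.23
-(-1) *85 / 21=85 / 21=4.05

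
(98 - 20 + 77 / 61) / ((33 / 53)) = 256255 / 2013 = 127.30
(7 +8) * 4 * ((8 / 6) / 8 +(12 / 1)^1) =730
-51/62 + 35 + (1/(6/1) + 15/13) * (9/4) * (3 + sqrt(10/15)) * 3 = 68.20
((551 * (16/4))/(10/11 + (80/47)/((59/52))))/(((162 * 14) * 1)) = 16807153/41668830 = 0.40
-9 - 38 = -47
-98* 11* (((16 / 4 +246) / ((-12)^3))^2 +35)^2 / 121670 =-10.87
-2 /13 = -0.15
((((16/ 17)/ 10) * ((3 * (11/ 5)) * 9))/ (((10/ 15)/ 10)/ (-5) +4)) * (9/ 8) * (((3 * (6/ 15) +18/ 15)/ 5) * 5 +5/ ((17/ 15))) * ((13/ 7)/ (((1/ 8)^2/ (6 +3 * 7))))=8023105728/ 232645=34486.47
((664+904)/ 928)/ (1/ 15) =735/ 29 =25.34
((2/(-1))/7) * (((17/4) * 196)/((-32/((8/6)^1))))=119/12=9.92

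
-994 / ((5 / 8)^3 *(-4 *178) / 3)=190848 / 11125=17.15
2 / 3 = 0.67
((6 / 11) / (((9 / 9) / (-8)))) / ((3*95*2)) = -8 / 1045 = -0.01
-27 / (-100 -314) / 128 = 3 / 5888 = 0.00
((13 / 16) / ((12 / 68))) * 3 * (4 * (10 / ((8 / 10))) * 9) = 49725 / 8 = 6215.62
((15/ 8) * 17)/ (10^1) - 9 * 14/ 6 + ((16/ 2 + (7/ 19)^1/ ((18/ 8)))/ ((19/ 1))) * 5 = -814285/ 51984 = -15.66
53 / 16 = 3.31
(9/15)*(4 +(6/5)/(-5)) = 282/125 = 2.26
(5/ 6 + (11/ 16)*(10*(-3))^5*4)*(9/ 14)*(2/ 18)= -400949995/ 84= -4773214.23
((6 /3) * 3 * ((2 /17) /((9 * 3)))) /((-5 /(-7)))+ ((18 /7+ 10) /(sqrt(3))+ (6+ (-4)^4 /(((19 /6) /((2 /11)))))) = 88 * sqrt(3) /21+ 3315242 /159885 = 27.99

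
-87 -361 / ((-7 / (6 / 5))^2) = -119571 / 1225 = -97.61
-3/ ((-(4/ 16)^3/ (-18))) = -3456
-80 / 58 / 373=-40 / 10817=-0.00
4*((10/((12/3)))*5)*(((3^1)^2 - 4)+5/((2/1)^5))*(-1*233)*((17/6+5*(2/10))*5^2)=-184215625/32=-5756738.28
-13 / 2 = -6.50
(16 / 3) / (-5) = -16 / 15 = -1.07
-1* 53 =-53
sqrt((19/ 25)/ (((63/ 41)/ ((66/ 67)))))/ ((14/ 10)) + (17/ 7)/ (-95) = -17/ 665 + sqrt(24113166)/ 9849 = 0.47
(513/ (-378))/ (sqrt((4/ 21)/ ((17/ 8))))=-19 * sqrt(714)/ 112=-4.53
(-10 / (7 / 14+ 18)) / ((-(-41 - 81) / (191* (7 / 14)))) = -955 / 2257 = -0.42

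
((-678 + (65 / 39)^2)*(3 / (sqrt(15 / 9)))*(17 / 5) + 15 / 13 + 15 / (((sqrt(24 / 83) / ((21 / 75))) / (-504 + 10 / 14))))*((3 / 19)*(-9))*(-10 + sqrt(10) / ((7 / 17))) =-9*(70 - 17*sqrt(10))*(-4500 + 686985*sqrt(498) + 5372068*sqrt(15)) / 172900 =-30546.49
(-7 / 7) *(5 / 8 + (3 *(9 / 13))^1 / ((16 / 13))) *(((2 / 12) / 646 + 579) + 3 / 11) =-913821671 / 682176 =-1339.57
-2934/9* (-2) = 652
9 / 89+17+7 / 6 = 9755 / 534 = 18.27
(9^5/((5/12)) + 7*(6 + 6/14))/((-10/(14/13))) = -4961691/325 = -15266.74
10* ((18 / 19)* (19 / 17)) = 10.59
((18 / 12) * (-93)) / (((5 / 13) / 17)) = -6165.90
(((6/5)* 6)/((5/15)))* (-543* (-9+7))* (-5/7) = -117288/7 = -16755.43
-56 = -56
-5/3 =-1.67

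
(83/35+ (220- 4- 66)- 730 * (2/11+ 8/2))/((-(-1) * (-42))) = 1116637/16170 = 69.06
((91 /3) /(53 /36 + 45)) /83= 156 /19837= 0.01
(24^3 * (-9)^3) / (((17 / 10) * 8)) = -741007.06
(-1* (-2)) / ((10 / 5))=1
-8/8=-1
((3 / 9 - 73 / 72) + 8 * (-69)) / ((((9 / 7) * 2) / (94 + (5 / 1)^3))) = -20334223 / 432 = -47069.96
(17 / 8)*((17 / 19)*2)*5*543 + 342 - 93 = 803559 / 76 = 10573.14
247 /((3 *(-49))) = -247 /147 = -1.68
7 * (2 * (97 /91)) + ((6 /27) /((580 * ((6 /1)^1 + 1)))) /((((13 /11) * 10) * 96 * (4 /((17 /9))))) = 122493772987 /8208345600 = 14.92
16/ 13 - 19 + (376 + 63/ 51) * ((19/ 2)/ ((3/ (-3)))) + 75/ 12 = -3178205/ 884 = -3595.25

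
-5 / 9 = -0.56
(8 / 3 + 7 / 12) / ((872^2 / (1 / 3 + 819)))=15977 / 4562304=0.00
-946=-946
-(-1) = 1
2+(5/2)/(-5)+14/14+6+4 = 25/2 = 12.50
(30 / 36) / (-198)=-5 / 1188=-0.00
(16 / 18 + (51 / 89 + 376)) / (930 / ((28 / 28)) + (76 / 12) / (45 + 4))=14815003 / 36506643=0.41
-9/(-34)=9/34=0.26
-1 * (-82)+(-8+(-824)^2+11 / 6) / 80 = 8569.12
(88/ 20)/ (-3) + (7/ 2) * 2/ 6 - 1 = -13/ 10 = -1.30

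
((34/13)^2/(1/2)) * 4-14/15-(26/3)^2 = -162158/7605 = -21.32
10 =10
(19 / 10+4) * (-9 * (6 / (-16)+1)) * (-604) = 80181 / 4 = 20045.25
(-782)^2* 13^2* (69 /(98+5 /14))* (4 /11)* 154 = 109621360576 /27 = 4060050391.70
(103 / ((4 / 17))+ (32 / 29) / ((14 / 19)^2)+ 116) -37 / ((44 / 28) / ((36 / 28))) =32856965 / 62524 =525.51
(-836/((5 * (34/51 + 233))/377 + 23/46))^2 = 3576002025024/66275881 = 53956.31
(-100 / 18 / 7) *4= -200 / 63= -3.17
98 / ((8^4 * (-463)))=-49 / 948224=-0.00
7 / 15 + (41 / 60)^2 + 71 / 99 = 65371 / 39600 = 1.65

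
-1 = -1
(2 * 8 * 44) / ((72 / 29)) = 2552 / 9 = 283.56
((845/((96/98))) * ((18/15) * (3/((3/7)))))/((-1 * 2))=-57967/16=-3622.94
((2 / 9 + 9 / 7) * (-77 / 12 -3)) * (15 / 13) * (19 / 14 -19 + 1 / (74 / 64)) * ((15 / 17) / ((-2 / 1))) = -777482375 / 6410768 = -121.28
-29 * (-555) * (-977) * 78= -1226535570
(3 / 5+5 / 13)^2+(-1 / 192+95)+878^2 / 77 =631335258739 / 62462400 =10107.44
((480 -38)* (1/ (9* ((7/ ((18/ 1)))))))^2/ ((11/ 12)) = 9377472/ 539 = 17397.91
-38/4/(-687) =19/1374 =0.01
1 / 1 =1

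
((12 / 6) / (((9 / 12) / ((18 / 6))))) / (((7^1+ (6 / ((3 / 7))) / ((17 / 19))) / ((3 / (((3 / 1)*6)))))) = 68 / 1155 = 0.06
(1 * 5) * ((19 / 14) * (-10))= -475 / 7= -67.86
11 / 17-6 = -91 / 17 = -5.35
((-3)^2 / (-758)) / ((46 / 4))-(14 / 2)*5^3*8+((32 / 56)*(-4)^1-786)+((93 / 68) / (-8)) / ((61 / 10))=-7885102091483 / 1012427248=-7788.31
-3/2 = -1.50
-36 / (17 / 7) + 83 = 1159 / 17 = 68.18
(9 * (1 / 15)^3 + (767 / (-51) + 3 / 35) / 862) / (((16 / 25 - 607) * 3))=282361 / 34987047795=0.00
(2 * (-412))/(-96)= 103/12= 8.58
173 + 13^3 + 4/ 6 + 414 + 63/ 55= 459659/ 165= 2785.81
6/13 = 0.46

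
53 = 53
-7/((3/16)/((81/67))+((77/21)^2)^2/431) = -558576/45841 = -12.19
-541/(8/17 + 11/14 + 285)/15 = -128758/1021935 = -0.13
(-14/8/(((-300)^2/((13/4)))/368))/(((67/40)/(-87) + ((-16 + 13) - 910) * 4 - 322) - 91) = 60697/10609700250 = 0.00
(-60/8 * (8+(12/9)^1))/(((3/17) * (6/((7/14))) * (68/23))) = -805/72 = -11.18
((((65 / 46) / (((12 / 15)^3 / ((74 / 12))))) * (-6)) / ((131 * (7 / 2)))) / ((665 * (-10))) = 12025 / 359053184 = 0.00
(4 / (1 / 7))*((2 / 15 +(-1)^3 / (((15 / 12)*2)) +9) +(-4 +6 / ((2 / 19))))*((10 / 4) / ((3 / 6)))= 25928 / 3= 8642.67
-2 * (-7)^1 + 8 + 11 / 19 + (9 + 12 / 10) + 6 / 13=41052 / 1235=33.24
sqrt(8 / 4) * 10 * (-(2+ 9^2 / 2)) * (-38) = 16150 * sqrt(2) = 22839.55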